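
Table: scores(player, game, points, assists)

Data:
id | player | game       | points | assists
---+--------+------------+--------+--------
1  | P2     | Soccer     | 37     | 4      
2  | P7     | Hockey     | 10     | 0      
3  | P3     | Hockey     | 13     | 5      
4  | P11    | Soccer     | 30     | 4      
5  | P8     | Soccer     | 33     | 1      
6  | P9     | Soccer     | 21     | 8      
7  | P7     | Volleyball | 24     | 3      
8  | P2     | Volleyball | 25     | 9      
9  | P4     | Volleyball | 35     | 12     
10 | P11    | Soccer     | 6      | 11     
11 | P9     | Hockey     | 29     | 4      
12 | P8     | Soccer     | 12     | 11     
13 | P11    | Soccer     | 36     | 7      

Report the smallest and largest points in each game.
SELECT game, MIN(points), MAX(points)
FROM scores
GROUP BY game

Result:
  Hockey: min=10, max=29
  Soccer: min=6, max=37
  Volleyball: min=24, max=35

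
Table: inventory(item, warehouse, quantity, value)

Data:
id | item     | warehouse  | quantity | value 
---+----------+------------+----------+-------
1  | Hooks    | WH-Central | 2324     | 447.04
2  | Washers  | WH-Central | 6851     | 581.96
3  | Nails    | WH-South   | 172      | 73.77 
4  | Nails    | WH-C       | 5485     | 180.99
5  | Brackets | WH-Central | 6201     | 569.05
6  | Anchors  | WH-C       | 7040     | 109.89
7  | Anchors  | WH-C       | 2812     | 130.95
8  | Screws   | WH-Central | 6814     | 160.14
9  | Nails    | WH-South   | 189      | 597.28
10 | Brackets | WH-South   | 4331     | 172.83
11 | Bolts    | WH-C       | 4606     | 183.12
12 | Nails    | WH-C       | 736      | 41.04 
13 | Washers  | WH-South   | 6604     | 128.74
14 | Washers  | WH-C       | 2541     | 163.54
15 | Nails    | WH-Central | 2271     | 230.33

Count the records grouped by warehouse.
SELECT warehouse, COUNT(*) as count
FROM inventory
GROUP BY warehouse

Result:
  WH-C: 6
  WH-Central: 5
  WH-South: 4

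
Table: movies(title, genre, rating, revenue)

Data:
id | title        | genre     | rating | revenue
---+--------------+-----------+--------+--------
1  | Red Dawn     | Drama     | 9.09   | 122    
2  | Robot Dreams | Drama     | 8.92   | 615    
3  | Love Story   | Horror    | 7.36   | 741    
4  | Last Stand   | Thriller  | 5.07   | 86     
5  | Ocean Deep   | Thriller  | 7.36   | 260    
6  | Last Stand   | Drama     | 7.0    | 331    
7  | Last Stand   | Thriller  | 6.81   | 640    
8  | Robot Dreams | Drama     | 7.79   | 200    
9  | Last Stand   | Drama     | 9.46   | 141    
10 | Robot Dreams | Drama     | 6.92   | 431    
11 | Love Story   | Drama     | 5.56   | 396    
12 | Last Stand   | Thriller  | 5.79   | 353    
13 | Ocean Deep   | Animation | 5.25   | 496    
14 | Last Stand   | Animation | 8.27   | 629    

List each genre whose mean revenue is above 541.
SELECT genre, AVG(revenue)
FROM movies
GROUP BY genre
HAVING AVG(revenue) > 541

Result:
  Animation: avg=562.50
  Horror: avg=741.00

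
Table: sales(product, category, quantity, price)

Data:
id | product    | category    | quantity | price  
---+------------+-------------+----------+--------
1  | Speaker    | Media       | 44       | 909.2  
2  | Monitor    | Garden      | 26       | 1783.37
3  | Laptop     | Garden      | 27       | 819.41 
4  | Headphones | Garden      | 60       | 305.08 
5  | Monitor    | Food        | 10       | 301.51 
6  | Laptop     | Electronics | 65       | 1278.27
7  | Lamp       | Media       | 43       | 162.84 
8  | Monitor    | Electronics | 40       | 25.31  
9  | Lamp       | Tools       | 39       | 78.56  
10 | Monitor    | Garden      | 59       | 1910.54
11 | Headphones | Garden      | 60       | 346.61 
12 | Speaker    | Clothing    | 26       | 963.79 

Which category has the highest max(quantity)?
SELECT category, MAX(quantity) as val
FROM sales
GROUP BY category
ORDER BY val DESC
LIMIT 1

Result: Electronics with max(quantity) = 65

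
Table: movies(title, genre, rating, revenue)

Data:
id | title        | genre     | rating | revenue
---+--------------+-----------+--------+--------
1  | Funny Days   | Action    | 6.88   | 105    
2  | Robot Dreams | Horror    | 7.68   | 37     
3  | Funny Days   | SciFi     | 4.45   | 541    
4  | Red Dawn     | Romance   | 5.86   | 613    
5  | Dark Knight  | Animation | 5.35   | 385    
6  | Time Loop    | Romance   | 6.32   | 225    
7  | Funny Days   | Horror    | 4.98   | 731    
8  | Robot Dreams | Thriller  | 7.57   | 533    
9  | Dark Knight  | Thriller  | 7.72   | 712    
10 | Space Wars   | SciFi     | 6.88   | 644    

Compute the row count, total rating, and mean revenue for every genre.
SELECT genre,
       COUNT(*) as cnt,
       SUM(rating) as total_rating,
       AVG(revenue) as avg_revenue
FROM movies
GROUP BY genre

Result:
  Action: 1 records, 6.88 total rating, 105.00 avg revenue
  Animation: 1 records, 5.35 total rating, 385.00 avg revenue
  Horror: 2 records, 12.66 total rating, 384.00 avg revenue
  Romance: 2 records, 12.18 total rating, 419.00 avg revenue
  SciFi: 2 records, 11.33 total rating, 592.50 avg revenue
  Thriller: 2 records, 15.29 total rating, 622.50 avg revenue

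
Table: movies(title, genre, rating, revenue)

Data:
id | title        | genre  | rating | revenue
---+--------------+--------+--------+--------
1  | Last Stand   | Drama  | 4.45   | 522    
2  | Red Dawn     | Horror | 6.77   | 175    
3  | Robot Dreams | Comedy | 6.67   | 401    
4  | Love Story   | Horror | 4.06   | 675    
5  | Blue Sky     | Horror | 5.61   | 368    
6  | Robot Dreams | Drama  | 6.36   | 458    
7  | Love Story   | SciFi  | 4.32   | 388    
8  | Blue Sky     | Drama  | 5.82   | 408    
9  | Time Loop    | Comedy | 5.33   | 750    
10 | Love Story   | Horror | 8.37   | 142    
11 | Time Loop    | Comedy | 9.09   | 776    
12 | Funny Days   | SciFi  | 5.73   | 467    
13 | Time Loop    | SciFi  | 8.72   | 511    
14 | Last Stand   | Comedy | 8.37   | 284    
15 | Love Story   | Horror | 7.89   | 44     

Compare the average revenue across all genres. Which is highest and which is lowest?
SELECT genre, AVG(revenue)
FROM movies
GROUP BY genre
ORDER BY AVG(revenue)

All groups:
  Horror: 280.80
  SciFi: 455.33
  Drama: 462.67
  Comedy: 552.75

Highest: Comedy (552.75)
Lowest: Horror (280.80)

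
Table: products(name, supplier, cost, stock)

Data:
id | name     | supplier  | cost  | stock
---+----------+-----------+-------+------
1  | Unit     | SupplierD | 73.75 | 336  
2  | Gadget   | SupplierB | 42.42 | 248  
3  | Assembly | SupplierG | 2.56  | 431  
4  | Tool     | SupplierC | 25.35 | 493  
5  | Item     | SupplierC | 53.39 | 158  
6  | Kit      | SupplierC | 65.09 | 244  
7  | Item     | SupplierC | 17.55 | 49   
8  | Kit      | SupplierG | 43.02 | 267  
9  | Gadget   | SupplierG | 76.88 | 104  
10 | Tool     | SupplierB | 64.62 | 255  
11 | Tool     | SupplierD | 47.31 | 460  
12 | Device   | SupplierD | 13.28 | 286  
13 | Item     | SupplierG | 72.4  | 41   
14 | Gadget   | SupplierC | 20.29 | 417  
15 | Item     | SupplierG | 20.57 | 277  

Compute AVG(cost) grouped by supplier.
SELECT supplier, AVG(cost) as result
FROM products
GROUP BY supplier

Result:
  SupplierB: 53.52
  SupplierC: 36.33
  SupplierD: 44.78
  SupplierG: 43.09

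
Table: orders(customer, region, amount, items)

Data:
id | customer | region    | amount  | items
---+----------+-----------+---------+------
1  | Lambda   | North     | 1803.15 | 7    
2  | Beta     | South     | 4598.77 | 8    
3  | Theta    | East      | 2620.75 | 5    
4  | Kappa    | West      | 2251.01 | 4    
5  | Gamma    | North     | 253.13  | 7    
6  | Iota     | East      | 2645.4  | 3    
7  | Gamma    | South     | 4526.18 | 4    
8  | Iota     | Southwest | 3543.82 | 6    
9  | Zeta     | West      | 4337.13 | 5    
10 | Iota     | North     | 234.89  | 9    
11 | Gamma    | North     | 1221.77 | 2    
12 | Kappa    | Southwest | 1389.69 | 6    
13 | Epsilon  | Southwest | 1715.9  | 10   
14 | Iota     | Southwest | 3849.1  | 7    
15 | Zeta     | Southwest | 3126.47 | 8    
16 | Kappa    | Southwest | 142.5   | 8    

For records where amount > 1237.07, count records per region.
SELECT region, COUNT(*)
FROM orders
WHERE amount > 1237.07
GROUP BY region

Note: WHERE filters rows before grouping.

Result:
  East: 2
  North: 1
  South: 2
  Southwest: 5
  West: 2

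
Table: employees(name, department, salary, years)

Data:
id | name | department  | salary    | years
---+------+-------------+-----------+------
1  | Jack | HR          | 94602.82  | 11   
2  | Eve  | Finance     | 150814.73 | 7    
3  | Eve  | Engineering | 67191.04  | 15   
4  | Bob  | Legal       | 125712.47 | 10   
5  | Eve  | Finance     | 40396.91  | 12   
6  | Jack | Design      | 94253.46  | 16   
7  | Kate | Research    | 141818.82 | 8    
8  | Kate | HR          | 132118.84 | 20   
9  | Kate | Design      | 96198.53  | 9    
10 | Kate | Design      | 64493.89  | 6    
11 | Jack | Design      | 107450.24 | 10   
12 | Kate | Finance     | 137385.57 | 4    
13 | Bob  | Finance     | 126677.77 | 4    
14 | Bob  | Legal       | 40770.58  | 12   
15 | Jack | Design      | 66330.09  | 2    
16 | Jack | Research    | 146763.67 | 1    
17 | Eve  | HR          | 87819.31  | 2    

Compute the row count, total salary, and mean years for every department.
SELECT department,
       COUNT(*) as cnt,
       SUM(salary) as total_salary,
       AVG(years) as avg_years
FROM employees
GROUP BY department

Result:
  Design: 5 records, 428726.21 total salary, 8.60 avg years
  Engineering: 1 records, 67191.04 total salary, 15.00 avg years
  Finance: 4 records, 455274.98 total salary, 6.75 avg years
  HR: 3 records, 314540.97 total salary, 11.00 avg years
  Legal: 2 records, 166483.05 total salary, 11.00 avg years
  Research: 2 records, 288582.49 total salary, 4.50 avg years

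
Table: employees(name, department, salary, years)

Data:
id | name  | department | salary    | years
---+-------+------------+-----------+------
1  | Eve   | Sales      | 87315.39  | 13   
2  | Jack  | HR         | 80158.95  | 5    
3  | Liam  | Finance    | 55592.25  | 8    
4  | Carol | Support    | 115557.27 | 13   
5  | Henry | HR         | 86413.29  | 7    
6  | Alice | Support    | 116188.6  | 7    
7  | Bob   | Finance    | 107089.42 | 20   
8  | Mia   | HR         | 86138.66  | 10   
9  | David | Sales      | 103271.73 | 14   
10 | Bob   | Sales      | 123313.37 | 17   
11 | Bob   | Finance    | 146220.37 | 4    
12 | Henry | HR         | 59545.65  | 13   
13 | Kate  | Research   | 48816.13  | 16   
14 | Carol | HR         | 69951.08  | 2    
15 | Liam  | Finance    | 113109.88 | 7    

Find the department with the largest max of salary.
SELECT department, MAX(salary) as val
FROM employees
GROUP BY department
ORDER BY val DESC
LIMIT 1

Result: Finance with max(salary) = 146220.37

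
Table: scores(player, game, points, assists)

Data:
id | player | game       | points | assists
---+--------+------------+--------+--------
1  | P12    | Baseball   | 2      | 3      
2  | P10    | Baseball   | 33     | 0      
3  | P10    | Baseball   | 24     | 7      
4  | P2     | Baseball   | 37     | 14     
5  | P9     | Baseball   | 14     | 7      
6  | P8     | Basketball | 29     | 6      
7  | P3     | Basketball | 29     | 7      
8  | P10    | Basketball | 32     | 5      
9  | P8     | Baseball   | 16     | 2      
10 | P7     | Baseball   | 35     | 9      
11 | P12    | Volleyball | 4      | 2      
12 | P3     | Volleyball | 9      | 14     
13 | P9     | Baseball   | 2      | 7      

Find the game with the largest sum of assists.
SELECT game, SUM(assists) as val
FROM scores
GROUP BY game
ORDER BY val DESC
LIMIT 1

Result: Baseball with sum(assists) = 49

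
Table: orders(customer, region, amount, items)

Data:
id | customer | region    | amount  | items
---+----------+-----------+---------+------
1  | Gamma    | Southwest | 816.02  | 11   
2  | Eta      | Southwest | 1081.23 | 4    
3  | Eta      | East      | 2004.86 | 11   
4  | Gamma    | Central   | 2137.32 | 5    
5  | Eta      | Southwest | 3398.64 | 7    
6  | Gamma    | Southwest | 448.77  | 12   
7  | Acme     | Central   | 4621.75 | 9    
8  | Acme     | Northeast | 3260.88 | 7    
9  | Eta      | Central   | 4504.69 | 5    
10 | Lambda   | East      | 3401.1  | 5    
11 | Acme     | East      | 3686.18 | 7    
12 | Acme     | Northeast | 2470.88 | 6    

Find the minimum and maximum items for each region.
SELECT region, MIN(items), MAX(items)
FROM orders
GROUP BY region

Result:
  Central: min=5, max=9
  East: min=5, max=11
  Northeast: min=6, max=7
  Southwest: min=4, max=12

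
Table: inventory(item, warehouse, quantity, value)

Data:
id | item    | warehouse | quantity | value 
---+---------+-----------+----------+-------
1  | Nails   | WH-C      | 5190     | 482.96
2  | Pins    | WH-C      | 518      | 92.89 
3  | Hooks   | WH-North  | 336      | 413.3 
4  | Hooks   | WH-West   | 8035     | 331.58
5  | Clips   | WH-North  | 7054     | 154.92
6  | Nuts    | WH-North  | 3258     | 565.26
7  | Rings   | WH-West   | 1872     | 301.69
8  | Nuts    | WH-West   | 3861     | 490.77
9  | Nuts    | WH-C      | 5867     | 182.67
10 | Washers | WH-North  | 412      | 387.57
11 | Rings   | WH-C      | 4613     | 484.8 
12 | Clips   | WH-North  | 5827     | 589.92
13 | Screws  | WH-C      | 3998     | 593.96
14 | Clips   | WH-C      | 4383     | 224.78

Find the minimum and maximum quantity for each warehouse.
SELECT warehouse, MIN(quantity), MAX(quantity)
FROM inventory
GROUP BY warehouse

Result:
  WH-C: min=518, max=5867
  WH-North: min=336, max=7054
  WH-West: min=1872, max=8035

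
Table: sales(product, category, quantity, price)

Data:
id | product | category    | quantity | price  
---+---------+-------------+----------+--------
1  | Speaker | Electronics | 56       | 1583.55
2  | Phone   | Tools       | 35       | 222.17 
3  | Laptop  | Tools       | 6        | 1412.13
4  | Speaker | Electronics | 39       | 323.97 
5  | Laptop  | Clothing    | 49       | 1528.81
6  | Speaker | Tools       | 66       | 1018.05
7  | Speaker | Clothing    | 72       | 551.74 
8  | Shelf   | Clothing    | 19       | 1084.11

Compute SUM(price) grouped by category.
SELECT category, SUM(price) as result
FROM sales
GROUP BY category

Result:
  Clothing: 3164.66
  Electronics: 1907.52
  Tools: 2652.35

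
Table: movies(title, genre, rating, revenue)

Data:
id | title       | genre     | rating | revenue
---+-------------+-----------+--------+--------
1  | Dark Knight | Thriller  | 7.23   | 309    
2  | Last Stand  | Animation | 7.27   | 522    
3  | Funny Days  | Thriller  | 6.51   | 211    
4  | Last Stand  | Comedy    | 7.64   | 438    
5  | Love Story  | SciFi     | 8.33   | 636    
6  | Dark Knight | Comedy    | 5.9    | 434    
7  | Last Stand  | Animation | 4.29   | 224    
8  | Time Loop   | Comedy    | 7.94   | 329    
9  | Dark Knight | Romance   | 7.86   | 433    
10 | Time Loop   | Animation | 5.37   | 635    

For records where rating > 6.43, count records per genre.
SELECT genre, COUNT(*)
FROM movies
WHERE rating > 6.43
GROUP BY genre

Note: WHERE filters rows before grouping.

Result:
  Animation: 1
  Comedy: 2
  Romance: 1
  SciFi: 1
  Thriller: 2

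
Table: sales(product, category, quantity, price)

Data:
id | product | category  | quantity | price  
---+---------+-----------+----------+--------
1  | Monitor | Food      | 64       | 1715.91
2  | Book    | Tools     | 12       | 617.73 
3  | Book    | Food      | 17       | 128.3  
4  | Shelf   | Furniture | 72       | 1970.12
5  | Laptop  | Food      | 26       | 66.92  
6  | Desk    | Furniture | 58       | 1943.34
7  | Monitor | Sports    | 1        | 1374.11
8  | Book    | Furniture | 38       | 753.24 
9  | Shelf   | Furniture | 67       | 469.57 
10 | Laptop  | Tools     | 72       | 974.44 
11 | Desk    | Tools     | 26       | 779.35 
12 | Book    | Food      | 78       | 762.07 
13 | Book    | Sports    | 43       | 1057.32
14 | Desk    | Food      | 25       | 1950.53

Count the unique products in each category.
SELECT category, COUNT(DISTINCT product)
FROM sales
GROUP BY category

Result:
  Food: 4 distinct
  Furniture: 3 distinct
  Sports: 2 distinct
  Tools: 3 distinct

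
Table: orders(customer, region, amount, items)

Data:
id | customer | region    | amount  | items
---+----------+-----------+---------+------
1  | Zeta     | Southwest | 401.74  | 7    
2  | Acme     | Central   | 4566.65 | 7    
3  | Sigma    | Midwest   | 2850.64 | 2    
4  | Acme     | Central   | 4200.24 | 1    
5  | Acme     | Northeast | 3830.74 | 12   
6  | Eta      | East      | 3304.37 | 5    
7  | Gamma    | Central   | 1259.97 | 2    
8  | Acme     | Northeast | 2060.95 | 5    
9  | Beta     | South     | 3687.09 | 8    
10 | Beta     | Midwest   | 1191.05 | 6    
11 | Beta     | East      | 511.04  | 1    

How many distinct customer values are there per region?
SELECT region, COUNT(DISTINCT customer)
FROM orders
GROUP BY region

Result:
  Central: 2 distinct
  East: 2 distinct
  Midwest: 2 distinct
  Northeast: 1 distinct
  South: 1 distinct
  Southwest: 1 distinct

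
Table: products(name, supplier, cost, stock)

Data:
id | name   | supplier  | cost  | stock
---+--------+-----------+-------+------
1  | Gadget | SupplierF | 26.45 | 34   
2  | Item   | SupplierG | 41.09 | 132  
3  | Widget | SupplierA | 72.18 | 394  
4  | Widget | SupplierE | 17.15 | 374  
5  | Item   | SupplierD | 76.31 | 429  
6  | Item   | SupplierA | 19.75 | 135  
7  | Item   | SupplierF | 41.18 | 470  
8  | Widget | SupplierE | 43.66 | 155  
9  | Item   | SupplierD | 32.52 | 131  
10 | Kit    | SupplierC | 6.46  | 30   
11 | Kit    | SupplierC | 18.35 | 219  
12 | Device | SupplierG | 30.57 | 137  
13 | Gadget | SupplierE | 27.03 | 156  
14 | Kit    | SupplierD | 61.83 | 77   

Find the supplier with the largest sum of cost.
SELECT supplier, SUM(cost) as val
FROM products
GROUP BY supplier
ORDER BY val DESC
LIMIT 1

Result: SupplierD with sum(cost) = 170.66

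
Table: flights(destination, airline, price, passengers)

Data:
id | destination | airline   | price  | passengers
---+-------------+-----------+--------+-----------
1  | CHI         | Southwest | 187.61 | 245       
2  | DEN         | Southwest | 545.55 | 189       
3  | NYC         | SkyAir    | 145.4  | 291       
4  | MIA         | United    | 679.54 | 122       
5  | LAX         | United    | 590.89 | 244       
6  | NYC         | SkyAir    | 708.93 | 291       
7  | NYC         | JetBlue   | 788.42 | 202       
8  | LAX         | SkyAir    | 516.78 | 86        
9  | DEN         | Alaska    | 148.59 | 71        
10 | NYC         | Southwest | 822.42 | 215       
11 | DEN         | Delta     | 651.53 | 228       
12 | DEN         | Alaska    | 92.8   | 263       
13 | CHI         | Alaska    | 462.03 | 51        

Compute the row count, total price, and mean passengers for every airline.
SELECT airline,
       COUNT(*) as cnt,
       SUM(price) as total_price,
       AVG(passengers) as avg_passengers
FROM flights
GROUP BY airline

Result:
  Alaska: 3 records, 703.42 total price, 128.33 avg passengers
  Delta: 1 records, 651.53 total price, 228.00 avg passengers
  JetBlue: 1 records, 788.42 total price, 202.00 avg passengers
  SkyAir: 3 records, 1371.11 total price, 222.67 avg passengers
  Southwest: 3 records, 1555.58 total price, 216.33 avg passengers
  United: 2 records, 1270.43 total price, 183.00 avg passengers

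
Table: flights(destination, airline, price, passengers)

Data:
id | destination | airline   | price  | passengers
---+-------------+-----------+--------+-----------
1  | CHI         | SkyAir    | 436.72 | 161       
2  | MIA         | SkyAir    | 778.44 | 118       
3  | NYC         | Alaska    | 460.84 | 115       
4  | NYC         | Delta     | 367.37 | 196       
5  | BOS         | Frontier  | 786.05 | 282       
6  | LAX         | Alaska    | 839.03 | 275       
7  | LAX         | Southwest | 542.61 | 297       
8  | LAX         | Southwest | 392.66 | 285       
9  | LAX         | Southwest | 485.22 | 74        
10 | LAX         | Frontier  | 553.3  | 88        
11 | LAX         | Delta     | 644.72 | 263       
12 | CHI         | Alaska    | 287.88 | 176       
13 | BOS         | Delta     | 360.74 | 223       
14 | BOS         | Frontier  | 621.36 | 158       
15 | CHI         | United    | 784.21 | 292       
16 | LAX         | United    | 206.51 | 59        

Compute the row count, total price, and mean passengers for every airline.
SELECT airline,
       COUNT(*) as cnt,
       SUM(price) as total_price,
       AVG(passengers) as avg_passengers
FROM flights
GROUP BY airline

Result:
  Alaska: 3 records, 1587.75 total price, 188.67 avg passengers
  Delta: 3 records, 1372.83 total price, 227.33 avg passengers
  Frontier: 3 records, 1960.71 total price, 176.00 avg passengers
  SkyAir: 2 records, 1215.16 total price, 139.50 avg passengers
  Southwest: 3 records, 1420.49 total price, 218.67 avg passengers
  United: 2 records, 990.72 total price, 175.50 avg passengers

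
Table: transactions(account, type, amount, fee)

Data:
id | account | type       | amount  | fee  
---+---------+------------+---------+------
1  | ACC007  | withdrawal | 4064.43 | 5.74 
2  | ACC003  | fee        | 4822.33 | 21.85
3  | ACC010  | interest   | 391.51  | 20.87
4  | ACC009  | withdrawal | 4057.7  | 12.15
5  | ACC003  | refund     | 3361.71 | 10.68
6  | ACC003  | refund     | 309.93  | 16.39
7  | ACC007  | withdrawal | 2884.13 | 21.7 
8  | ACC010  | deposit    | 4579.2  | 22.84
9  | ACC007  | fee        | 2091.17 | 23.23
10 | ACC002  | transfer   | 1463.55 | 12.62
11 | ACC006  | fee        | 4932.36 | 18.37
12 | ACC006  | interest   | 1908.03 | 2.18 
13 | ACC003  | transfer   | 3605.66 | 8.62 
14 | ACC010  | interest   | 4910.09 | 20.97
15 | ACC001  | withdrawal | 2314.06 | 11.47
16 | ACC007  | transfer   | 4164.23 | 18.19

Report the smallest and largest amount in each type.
SELECT type, MIN(amount), MAX(amount)
FROM transactions
GROUP BY type

Result:
  deposit: min=4579.20, max=4579.20
  fee: min=2091.17, max=4932.36
  interest: min=391.51, max=4910.09
  refund: min=309.93, max=3361.71
  transfer: min=1463.55, max=4164.23
  withdrawal: min=2314.06, max=4064.43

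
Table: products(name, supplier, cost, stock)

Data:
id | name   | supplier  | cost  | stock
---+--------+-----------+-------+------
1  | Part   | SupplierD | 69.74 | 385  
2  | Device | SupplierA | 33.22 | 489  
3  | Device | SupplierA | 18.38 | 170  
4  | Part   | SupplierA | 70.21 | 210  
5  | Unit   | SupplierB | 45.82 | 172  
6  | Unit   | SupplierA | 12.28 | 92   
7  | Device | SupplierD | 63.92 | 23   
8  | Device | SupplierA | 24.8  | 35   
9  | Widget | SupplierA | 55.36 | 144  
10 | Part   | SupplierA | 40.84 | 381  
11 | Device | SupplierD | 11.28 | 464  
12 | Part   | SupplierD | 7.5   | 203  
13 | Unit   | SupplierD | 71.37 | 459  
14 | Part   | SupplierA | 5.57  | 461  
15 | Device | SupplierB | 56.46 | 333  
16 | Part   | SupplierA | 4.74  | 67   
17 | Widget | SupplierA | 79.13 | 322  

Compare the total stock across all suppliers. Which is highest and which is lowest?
SELECT supplier, SUM(stock)
FROM products
GROUP BY supplier
ORDER BY SUM(stock)

All groups:
  SupplierB: 505
  SupplierD: 1534
  SupplierA: 2371

Highest: SupplierA (2371)
Lowest: SupplierB (505)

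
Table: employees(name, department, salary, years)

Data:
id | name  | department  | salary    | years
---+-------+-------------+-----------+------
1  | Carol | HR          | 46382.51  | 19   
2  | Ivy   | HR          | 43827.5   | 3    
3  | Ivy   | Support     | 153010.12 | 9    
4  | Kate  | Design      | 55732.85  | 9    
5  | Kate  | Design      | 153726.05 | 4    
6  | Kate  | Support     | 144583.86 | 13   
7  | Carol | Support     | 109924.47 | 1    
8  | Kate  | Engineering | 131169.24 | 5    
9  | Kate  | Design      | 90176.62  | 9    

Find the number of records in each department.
SELECT department, COUNT(*) as count
FROM employees
GROUP BY department

Result:
  Design: 3
  Engineering: 1
  HR: 2
  Support: 3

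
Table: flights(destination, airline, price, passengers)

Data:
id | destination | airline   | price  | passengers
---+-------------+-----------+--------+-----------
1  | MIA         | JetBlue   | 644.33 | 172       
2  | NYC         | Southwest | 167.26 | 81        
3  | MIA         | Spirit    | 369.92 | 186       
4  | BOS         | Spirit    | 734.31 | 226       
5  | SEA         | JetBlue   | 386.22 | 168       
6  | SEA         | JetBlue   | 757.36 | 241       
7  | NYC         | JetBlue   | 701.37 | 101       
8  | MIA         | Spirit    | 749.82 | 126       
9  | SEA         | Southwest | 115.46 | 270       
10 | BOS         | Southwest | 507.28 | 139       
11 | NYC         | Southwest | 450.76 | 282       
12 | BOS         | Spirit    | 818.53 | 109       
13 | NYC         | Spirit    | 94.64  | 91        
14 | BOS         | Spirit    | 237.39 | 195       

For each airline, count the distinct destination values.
SELECT airline, COUNT(DISTINCT destination)
FROM flights
GROUP BY airline

Result:
  JetBlue: 3 distinct
  Southwest: 3 distinct
  Spirit: 3 distinct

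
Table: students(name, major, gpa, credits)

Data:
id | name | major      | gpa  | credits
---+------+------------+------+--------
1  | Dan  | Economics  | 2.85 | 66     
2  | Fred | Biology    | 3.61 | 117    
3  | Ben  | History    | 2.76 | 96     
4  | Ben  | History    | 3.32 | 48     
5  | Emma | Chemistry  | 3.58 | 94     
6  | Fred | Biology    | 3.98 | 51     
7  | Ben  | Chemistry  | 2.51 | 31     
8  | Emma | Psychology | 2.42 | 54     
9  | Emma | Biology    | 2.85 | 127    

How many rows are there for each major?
SELECT major, COUNT(*) as count
FROM students
GROUP BY major

Result:
  Biology: 3
  Chemistry: 2
  Economics: 1
  History: 2
  Psychology: 1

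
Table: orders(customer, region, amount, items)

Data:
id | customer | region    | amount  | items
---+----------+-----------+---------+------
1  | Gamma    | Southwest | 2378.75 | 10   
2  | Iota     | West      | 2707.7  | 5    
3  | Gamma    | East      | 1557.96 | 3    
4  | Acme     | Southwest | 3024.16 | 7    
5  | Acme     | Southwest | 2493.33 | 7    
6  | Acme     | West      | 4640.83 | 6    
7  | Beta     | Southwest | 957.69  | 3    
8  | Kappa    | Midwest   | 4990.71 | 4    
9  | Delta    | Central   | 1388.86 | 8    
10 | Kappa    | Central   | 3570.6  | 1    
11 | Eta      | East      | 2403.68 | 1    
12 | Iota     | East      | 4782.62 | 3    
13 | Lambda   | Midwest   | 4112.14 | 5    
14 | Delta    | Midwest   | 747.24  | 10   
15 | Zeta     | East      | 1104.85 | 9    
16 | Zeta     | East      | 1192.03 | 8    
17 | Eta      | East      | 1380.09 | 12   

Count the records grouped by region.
SELECT region, COUNT(*) as count
FROM orders
GROUP BY region

Result:
  Central: 2
  East: 6
  Midwest: 3
  Southwest: 4
  West: 2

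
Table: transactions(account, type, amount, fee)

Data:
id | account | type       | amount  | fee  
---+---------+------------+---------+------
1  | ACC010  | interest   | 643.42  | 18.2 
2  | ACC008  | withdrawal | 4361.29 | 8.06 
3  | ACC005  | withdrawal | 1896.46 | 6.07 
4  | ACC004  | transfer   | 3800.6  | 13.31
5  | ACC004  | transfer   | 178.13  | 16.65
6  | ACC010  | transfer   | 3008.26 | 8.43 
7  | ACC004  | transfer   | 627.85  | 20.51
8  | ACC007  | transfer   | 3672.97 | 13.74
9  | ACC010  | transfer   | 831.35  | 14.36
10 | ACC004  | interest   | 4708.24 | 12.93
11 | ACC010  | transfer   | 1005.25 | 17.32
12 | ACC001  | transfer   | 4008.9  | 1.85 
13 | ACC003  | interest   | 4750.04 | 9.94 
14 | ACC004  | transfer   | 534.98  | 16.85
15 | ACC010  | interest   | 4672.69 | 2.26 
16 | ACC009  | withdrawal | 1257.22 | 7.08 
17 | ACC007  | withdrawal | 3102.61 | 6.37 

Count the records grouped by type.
SELECT type, COUNT(*) as count
FROM transactions
GROUP BY type

Result:
  interest: 4
  transfer: 9
  withdrawal: 4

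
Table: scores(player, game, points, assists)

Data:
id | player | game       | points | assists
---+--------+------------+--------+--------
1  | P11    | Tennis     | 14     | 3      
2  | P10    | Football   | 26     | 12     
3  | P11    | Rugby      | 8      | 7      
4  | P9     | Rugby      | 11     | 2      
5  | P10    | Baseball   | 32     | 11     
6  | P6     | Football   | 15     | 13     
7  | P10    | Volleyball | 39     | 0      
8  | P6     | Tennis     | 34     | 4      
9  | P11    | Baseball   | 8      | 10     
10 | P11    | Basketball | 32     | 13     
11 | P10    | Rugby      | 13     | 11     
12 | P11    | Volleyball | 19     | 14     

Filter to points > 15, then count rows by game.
SELECT game, COUNT(*)
FROM scores
WHERE points > 15
GROUP BY game

Note: WHERE filters rows before grouping.

Result:
  Baseball: 1
  Basketball: 1
  Football: 1
  Tennis: 1
  Volleyball: 2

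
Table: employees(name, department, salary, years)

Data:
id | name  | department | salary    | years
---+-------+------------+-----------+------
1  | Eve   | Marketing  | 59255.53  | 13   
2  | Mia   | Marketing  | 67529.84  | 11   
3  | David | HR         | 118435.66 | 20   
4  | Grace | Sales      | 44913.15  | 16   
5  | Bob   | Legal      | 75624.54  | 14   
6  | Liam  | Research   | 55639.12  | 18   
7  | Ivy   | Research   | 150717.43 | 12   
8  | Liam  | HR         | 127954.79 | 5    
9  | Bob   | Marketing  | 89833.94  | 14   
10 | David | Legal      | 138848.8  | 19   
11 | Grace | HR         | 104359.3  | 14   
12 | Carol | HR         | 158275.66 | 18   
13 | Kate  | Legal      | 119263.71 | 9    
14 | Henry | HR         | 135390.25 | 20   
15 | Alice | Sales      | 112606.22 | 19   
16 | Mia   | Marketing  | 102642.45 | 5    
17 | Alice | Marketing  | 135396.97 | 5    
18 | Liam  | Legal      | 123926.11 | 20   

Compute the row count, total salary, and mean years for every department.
SELECT department,
       COUNT(*) as cnt,
       SUM(salary) as total_salary,
       AVG(years) as avg_years
FROM employees
GROUP BY department

Result:
  HR: 5 records, 644415.66 total salary, 15.40 avg years
  Legal: 4 records, 457663.16 total salary, 15.50 avg years
  Marketing: 5 records, 454658.73 total salary, 9.60 avg years
  Research: 2 records, 206356.55 total salary, 15.00 avg years
  Sales: 2 records, 157519.37 total salary, 17.50 avg years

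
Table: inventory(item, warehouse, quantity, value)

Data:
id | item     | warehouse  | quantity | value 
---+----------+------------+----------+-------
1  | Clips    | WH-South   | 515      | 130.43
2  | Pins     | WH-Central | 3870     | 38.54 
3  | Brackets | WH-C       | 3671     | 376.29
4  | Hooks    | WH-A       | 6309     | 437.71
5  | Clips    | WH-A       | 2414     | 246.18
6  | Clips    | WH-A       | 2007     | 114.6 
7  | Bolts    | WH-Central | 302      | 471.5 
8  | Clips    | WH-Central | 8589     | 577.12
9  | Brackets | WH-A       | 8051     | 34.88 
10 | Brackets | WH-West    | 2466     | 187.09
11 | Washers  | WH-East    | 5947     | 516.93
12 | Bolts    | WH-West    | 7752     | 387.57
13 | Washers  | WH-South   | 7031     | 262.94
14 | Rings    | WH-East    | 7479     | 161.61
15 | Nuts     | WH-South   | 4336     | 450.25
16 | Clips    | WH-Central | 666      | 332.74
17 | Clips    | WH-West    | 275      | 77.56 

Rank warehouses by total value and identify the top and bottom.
SELECT warehouse, SUM(value)
FROM inventory
GROUP BY warehouse
ORDER BY SUM(value)

All groups:
  WH-C: 376.29
  WH-West: 652.22
  WH-East: 678.54
  WH-A: 833.37
  WH-South: 843.62
  WH-Central: 1419.90

Highest: WH-Central (1419.90)
Lowest: WH-C (376.29)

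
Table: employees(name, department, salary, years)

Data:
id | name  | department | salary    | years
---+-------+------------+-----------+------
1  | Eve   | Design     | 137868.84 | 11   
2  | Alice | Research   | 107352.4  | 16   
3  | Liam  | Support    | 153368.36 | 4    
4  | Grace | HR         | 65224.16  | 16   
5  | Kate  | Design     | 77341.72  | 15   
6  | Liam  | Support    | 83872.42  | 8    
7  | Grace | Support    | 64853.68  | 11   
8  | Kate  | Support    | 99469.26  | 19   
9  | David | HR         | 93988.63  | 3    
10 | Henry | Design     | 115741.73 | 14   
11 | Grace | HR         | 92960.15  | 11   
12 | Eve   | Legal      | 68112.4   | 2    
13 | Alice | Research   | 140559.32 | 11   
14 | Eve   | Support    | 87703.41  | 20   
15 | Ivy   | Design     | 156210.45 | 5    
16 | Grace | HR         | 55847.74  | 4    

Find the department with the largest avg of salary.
SELECT department, AVG(salary) as val
FROM employees
GROUP BY department
ORDER BY val DESC
LIMIT 1

Result: Research with avg(salary) = 123955.86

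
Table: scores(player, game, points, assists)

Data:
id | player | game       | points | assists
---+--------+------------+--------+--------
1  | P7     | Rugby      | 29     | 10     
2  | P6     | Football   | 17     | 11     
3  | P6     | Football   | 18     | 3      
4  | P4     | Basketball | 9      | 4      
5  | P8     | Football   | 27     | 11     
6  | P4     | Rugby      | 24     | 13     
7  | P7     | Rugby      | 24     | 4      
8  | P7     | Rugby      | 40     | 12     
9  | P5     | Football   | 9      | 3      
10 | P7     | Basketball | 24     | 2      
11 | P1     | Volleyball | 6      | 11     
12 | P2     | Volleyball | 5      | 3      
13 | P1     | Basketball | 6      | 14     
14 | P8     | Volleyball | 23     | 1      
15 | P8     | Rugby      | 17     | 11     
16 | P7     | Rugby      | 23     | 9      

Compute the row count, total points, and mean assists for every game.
SELECT game,
       COUNT(*) as cnt,
       SUM(points) as total_points,
       AVG(assists) as avg_assists
FROM scores
GROUP BY game

Result:
  Basketball: 3 records, 39 total points, 6.67 avg assists
  Football: 4 records, 71 total points, 7.00 avg assists
  Rugby: 6 records, 157 total points, 9.83 avg assists
  Volleyball: 3 records, 34 total points, 5.00 avg assists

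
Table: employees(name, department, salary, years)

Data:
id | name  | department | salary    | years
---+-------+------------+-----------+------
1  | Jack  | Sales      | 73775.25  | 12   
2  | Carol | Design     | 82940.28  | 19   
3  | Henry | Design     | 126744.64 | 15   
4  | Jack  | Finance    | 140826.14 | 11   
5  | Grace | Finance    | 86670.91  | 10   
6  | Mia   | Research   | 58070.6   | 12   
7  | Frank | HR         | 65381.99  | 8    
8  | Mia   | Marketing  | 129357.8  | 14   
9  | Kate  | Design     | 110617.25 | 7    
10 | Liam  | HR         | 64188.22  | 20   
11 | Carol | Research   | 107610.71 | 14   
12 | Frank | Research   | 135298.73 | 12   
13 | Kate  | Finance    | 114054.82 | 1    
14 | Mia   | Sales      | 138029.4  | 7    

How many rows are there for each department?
SELECT department, COUNT(*) as count
FROM employees
GROUP BY department

Result:
  Design: 3
  Finance: 3
  HR: 2
  Marketing: 1
  Research: 3
  Sales: 2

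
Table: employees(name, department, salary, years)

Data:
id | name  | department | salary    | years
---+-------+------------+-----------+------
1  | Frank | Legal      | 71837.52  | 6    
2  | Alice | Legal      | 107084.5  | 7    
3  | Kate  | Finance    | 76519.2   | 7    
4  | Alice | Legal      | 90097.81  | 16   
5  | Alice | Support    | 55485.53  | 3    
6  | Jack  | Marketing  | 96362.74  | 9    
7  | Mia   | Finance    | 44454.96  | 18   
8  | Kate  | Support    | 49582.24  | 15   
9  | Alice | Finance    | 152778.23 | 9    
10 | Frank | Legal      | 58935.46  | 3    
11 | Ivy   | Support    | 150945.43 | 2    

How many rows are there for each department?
SELECT department, COUNT(*) as count
FROM employees
GROUP BY department

Result:
  Finance: 3
  Legal: 4
  Marketing: 1
  Support: 3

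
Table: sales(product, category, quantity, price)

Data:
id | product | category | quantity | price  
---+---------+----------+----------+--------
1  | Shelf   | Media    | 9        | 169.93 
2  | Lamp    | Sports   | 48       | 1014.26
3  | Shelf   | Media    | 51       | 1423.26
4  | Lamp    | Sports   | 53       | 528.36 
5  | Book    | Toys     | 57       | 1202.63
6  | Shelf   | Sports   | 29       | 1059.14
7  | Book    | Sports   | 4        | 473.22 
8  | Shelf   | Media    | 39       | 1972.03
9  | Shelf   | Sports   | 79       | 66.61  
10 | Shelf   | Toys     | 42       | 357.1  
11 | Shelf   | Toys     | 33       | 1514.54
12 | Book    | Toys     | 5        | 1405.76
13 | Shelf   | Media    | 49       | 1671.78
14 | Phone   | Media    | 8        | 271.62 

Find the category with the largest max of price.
SELECT category, MAX(price) as val
FROM sales
GROUP BY category
ORDER BY val DESC
LIMIT 1

Result: Media with max(price) = 1972.03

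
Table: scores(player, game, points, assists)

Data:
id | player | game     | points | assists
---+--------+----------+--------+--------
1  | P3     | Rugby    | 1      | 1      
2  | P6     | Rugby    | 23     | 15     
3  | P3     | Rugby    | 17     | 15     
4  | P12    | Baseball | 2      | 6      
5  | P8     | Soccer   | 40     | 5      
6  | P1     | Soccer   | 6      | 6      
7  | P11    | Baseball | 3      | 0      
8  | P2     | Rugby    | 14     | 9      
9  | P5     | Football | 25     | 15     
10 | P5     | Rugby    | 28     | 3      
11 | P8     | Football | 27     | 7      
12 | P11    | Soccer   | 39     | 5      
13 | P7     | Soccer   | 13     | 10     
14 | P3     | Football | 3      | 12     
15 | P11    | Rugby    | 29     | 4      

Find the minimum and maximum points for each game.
SELECT game, MIN(points), MAX(points)
FROM scores
GROUP BY game

Result:
  Baseball: min=2, max=3
  Football: min=3, max=27
  Rugby: min=1, max=29
  Soccer: min=6, max=40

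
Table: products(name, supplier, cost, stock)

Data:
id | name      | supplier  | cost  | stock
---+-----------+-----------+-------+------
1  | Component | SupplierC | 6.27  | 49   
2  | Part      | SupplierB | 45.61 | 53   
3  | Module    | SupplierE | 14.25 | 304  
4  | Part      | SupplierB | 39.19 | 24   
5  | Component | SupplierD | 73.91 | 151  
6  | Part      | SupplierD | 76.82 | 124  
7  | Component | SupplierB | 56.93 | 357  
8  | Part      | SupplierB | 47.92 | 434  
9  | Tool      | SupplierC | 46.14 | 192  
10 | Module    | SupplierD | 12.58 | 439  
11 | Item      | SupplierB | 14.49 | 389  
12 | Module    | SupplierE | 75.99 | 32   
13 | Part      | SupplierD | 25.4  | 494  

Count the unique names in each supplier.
SELECT supplier, COUNT(DISTINCT name)
FROM products
GROUP BY supplier

Result:
  SupplierB: 3 distinct
  SupplierC: 2 distinct
  SupplierD: 3 distinct
  SupplierE: 1 distinct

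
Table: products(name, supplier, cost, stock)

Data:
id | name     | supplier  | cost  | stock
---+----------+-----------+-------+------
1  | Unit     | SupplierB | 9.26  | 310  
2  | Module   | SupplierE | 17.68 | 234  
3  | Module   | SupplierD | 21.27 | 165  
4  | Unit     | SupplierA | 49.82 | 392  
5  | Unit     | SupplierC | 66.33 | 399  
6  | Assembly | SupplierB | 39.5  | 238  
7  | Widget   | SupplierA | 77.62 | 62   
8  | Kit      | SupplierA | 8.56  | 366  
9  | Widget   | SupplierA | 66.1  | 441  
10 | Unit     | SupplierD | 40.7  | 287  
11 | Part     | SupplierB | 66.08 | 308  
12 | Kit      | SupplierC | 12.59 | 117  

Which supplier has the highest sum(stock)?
SELECT supplier, SUM(stock) as val
FROM products
GROUP BY supplier
ORDER BY val DESC
LIMIT 1

Result: SupplierA with sum(stock) = 1261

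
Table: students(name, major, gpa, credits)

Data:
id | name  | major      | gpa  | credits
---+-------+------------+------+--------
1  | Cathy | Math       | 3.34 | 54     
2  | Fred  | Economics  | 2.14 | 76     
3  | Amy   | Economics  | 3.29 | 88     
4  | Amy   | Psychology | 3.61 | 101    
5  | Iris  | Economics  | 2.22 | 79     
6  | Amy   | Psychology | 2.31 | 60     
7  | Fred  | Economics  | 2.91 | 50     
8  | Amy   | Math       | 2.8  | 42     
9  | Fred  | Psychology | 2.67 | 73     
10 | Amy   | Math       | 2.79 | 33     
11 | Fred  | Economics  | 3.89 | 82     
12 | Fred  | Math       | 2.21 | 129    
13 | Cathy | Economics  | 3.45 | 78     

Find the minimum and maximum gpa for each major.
SELECT major, MIN(gpa), MAX(gpa)
FROM students
GROUP BY major

Result:
  Economics: min=2.14, max=3.89
  Math: min=2.21, max=3.34
  Psychology: min=2.31, max=3.61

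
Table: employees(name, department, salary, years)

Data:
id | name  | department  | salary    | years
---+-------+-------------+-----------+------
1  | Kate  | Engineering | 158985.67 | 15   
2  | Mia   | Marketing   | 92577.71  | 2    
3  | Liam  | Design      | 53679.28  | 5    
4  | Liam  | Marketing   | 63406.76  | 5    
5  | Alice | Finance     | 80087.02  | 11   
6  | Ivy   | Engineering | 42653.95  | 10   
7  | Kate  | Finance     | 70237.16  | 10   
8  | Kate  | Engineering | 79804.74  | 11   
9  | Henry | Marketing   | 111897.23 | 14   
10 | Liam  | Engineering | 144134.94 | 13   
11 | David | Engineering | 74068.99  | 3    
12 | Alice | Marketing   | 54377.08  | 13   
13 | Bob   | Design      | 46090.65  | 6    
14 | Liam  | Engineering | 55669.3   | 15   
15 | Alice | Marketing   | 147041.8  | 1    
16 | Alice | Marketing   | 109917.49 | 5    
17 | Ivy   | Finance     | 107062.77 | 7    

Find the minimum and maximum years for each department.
SELECT department, MIN(years), MAX(years)
FROM employees
GROUP BY department

Result:
  Design: min=5, max=6
  Engineering: min=3, max=15
  Finance: min=7, max=11
  Marketing: min=1, max=14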